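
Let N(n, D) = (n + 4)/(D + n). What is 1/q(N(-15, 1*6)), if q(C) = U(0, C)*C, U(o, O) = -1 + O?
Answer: 81/22 ≈ 3.6818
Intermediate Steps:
N(n, D) = (4 + n)/(D + n)
q(C) = C*(-1 + C) (q(C) = (-1 + C)*C = C*(-1 + C))
1/q(N(-15, 1*6)) = 1/(((4 - 15)/(1*6 - 15))*(-1 + (4 - 15)/(1*6 - 15))) = 1/((-11/(6 - 15))*(-1 - 11/(6 - 15))) = 1/((-11/(-9))*(-1 - 11/(-9))) = 1/((-⅑*(-11))*(-1 - ⅑*(-11))) = 1/(11*(-1 + 11/9)/9) = 1/((11/9)*(2/9)) = 1/(22/81) = 81/22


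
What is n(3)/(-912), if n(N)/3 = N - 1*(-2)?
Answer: -5/304 ≈ -0.016447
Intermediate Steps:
n(N) = 6 + 3*N (n(N) = 3*(N - 1*(-2)) = 3*(N + 2) = 3*(2 + N) = 6 + 3*N)
n(3)/(-912) = (6 + 3*3)/(-912) = (6 + 9)*(-1/912) = 15*(-1/912) = -5/304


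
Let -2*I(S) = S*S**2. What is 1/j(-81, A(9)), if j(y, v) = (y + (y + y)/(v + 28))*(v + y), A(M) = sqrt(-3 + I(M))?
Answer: 25886/189688473 + 6391*I*sqrt(30)/948442365 ≈ 0.00013647 + 3.6908e-5*I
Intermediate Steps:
I(S) = -S**3/2 (I(S) = -S*S**2/2 = -S**3/2)
A(M) = sqrt(-3 - M**3/2)
j(y, v) = (v + y)*(y + 2*y/(28 + v)) (j(y, v) = (y + (2*y)/(28 + v))*(v + y) = (y + 2*y/(28 + v))*(v + y) = (v + y)*(y + 2*y/(28 + v)))
1/j(-81, A(9)) = 1/(-81*((sqrt(-12 - 2*9**3)/2)**2 + 30*(sqrt(-12 - 2*9**3)/2) + 30*(-81) + (sqrt(-12 - 2*9**3)/2)*(-81))/(28 + sqrt(-12 - 2*9**3)/2)) = 1/(-81*((sqrt(-12 - 2*729)/2)**2 + 30*(sqrt(-12 - 2*729)/2) - 2430 + (sqrt(-12 - 2*729)/2)*(-81))/(28 + sqrt(-12 - 2*729)/2)) = 1/(-81*((sqrt(-12 - 1458)/2)**2 + 30*(sqrt(-12 - 1458)/2) - 2430 + (sqrt(-12 - 1458)/2)*(-81))/(28 + sqrt(-12 - 1458)/2)) = 1/(-81*((sqrt(-1470)/2)**2 + 30*(sqrt(-1470)/2) - 2430 + (sqrt(-1470)/2)*(-81))/(28 + sqrt(-1470)/2)) = 1/(-81*(((7*I*sqrt(30))/2)**2 + 30*((7*I*sqrt(30))/2) - 2430 + ((7*I*sqrt(30))/2)*(-81))/(28 + (7*I*sqrt(30))/2)) = 1/(-81*((7*I*sqrt(30)/2)**2 + 30*(7*I*sqrt(30)/2) - 2430 + (7*I*sqrt(30)/2)*(-81))/(28 + 7*I*sqrt(30)/2)) = 1/(-81*(-735/2 + 105*I*sqrt(30) - 2430 - 567*I*sqrt(30)/2)/(28 + 7*I*sqrt(30)/2)) = 1/(-81*(-5595/2 - 357*I*sqrt(30)/2)/(28 + 7*I*sqrt(30)/2)) = -(28 + 7*I*sqrt(30)/2)/(81*(-5595/2 - 357*I*sqrt(30)/2))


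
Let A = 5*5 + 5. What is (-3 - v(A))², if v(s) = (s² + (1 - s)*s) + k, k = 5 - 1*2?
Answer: 1296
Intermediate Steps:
k = 3 (k = 5 - 2 = 3)
A = 30 (A = 25 + 5 = 30)
v(s) = 3 + s² + s*(1 - s) (v(s) = (s² + (1 - s)*s) + 3 = (s² + s*(1 - s)) + 3 = 3 + s² + s*(1 - s))
(-3 - v(A))² = (-3 - (3 + 30))² = (-3 - 1*33)² = (-3 - 33)² = (-36)² = 1296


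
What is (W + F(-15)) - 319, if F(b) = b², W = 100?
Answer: 6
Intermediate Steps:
(W + F(-15)) - 319 = (100 + (-15)²) - 319 = (100 + 225) - 319 = 325 - 319 = 6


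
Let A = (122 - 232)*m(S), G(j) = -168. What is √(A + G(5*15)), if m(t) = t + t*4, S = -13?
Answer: √6982 ≈ 83.558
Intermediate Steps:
m(t) = 5*t (m(t) = t + 4*t = 5*t)
A = 7150 (A = (122 - 232)*(5*(-13)) = -110*(-65) = 7150)
√(A + G(5*15)) = √(7150 - 168) = √6982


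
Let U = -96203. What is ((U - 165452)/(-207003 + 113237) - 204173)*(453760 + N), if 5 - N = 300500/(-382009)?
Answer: -3318509814784124069255/35819455894 ≈ -9.2645e+10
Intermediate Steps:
N = 2210545/382009 (N = 5 - 300500/(-382009) = 5 - 300500*(-1)/382009 = 5 - 1*(-300500/382009) = 5 + 300500/382009 = 2210545/382009 ≈ 5.7866)
((U - 165452)/(-207003 + 113237) - 204173)*(453760 + N) = ((-96203 - 165452)/(-207003 + 113237) - 204173)*(453760 + 2210545/382009) = (-261655/(-93766) - 204173)*(173342614385/382009) = (-261655*(-1/93766) - 204173)*(173342614385/382009) = (261655/93766 - 204173)*(173342614385/382009) = -19144223863/93766*173342614385/382009 = -3318509814784124069255/35819455894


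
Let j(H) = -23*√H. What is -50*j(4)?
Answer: 2300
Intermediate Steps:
-50*j(4) = -(-1150)*√4 = -(-1150)*2 = -50*(-46) = 2300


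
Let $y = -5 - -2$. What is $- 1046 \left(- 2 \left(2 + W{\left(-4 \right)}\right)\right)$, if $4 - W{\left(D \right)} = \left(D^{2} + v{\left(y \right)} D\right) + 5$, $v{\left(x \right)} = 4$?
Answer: $2092$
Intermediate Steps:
$y = -3$ ($y = -5 + 2 = -3$)
$W{\left(D \right)} = -1 - D^{2} - 4 D$ ($W{\left(D \right)} = 4 - \left(\left(D^{2} + 4 D\right) + 5\right) = 4 - \left(5 + D^{2} + 4 D\right) = -1 - D^{2} - 4 D$)
$- 1046 \left(- 2 \left(2 + W{\left(-4 \right)}\right)\right) = - 1046 \left(- 2 \left(2 - 1\right)\right) = - 1046 \left(\left(-2\right) 1\right) = \left(-1046\right) \left(-2\right) = 2092$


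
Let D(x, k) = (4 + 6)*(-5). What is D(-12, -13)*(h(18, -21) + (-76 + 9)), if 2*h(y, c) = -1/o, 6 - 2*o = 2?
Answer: 6725/2 ≈ 3362.5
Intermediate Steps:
D(x, k) = -50 (D(x, k) = 10*(-5) = -50)
o = 2 (o = 3 - ½*2 = 3 - 1 = 2)
h(y, c) = -¼ (h(y, c) = (-1/2)/2 = (-1*½)/2 = (½)*(-½) = -¼)
D(-12, -13)*(h(18, -21) + (-76 + 9)) = -50*(-¼ + (-76 + 9)) = -50*(-¼ - 67) = -50*(-269/4) = 6725/2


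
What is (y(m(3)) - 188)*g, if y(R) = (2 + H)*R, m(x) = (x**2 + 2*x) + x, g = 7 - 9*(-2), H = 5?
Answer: -1550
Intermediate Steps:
g = 25 (g = 7 + 18 = 25)
m(x) = x**2 + 3*x
y(R) = 7*R (y(R) = (2 + 5)*R = 7*R)
(y(m(3)) - 188)*g = (7*(3*(3 + 3)) - 188)*25 = (7*(3*6) - 188)*25 = (7*18 - 188)*25 = (126 - 188)*25 = -62*25 = -1550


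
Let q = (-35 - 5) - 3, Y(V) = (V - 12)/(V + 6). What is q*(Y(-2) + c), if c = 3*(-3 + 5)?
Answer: -215/2 ≈ -107.50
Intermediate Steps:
Y(V) = (-12 + V)/(6 + V)
c = 6 (c = 3*2 = 6)
q = -43 (q = -40 - 3 = -43)
q*(Y(-2) + c) = -43*((-12 - 2)/(6 - 2) + 6) = -43*(-14/4 + 6) = -43*((¼)*(-14) + 6) = -43*(-7/2 + 6) = -43*5/2 = -215/2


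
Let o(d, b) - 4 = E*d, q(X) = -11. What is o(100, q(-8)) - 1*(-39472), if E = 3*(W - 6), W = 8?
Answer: 40076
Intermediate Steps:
E = 6 (E = 3*(8 - 6) = 3*2 = 6)
o(d, b) = 4 + 6*d
o(100, q(-8)) - 1*(-39472) = (4 + 6*100) - 1*(-39472) = (4 + 600) + 39472 = 604 + 39472 = 40076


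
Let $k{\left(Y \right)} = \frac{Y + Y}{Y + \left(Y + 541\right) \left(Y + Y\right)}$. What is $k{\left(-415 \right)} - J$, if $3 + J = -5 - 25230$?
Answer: $\frac{6385216}{253} \approx 25238.0$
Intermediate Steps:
$k{\left(Y \right)} = \frac{2 Y}{Y + 2 Y \left(541 + Y\right)}$ ($k{\left(Y \right)} = \frac{2 Y}{Y + \left(541 + Y\right) 2 Y} = \frac{2 Y}{Y + 2 Y \left(541 + Y\right)}$)
$J = -25238$ ($J = -3 - 25235 = -25238$)
$k{\left(-415 \right)} - J = \frac{2}{1083 + 2 \left(-415\right)} - -25238 = \frac{2}{1083 - 830} + 25238 = \frac{2}{253} + 25238 = \frac{6385216}{253}$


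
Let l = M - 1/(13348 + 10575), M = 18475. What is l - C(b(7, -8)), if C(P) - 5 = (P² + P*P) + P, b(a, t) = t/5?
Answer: 11044340001/598075 ≈ 18466.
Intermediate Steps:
b(a, t) = t/5 (b(a, t) = t*(⅕) = t/5)
C(P) = 5 + P + 2*P² (C(P) = 5 + ((P² + P*P) + P) = 5 + ((P² + P²) + P) = 5 + (2*P² + P) = 5 + (P + 2*P²) = 5 + P + 2*P²)
l = 441977424/23923 (l = 18475 - 1/(13348 + 10575) = 18475 - 1/23923 = 441977424/23923 ≈ 18475.)
l - C(b(7, -8)) = 441977424/23923 - (5 + (⅕)*(-8) + 2*((⅕)*(-8))²) = 441977424/23923 - (5 - 8/5 + 2*(-8/5)²) = 441977424/23923 - (5 - 8/5 + 2*(64/25)) = 441977424/23923 - (5 - 8/5 + 128/25) = 441977424/23923 - 1*213/25 = 441977424/23923 - 213/25 = 11044340001/598075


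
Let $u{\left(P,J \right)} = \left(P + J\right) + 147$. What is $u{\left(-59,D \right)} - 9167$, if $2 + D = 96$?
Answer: $-8985$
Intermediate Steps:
$D = 94$ ($D = -2 + 96 = 94$)
$u{\left(P,J \right)} = 147 + J + P$ ($u{\left(P,J \right)} = \left(J + P\right) + 147 = 147 + J + P$)
$u{\left(-59,D \right)} - 9167 = \left(147 + 94 - 59\right) - 9167 = 182 - 9167 = -8985$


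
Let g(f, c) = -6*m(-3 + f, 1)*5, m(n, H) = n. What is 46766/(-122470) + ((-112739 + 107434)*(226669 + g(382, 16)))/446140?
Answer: -13990134573489/5463876580 ≈ -2560.5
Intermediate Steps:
g(f, c) = 90 - 30*f (g(f, c) = -6*(-3 + f)*5 = (18 - 6*f)*5 = 90 - 30*f)
46766/(-122470) + ((-112739 + 107434)*(226669 + g(382, 16)))/446140 = 46766/(-122470) + ((-112739 + 107434)*(226669 + (90 - 30*382)))/446140 = 46766*(-1/122470) - 5305*(226669 + (90 - 11460))*(1/446140) = -23383/61235 - 5305*(226669 - 11370)*(1/446140) = -23383/61235 - 5305*215299*(1/446140) = -23383/61235 - 1142161195*1/446140 = -23383/61235 - 228432239/89228 = -13990134573489/5463876580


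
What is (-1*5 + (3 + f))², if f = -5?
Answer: 49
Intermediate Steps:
(-1*5 + (3 + f))² = (-1*5 + (3 - 5))² = (-5 - 2)² = (-7)² = 49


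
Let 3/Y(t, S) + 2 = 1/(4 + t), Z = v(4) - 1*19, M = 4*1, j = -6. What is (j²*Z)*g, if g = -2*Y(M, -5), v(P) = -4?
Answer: -13248/5 ≈ -2649.6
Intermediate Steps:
M = 4
Z = -23 (Z = -4 - 1*19 = -4 - 19 = -23)
Y(t, S) = 3/(-2 + 1/(4 + t))
g = 16/5 (g = -6*(-4 - 1*4)/(7 + 2*4) = -6*(-4 - 4)/(7 + 8) = -6*(-8)/15 = -2*(-8/5) = 16/5 ≈ 3.2000)
(j²*Z)*g = ((-6)²*(-23))*(16/5) = (36*(-23))*(16/5) = -828*16/5 = -13248/5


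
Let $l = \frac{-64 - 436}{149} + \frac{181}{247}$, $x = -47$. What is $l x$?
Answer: $\frac{4536957}{36803} \approx 123.28$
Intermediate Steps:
$l = - \frac{96531}{36803}$ ($l = \left(-500\right) \frac{1}{149} + 181 \cdot \frac{1}{247} = - \frac{500}{149} + \frac{181}{247} = - \frac{96531}{36803} \approx -2.6229$)
$l x = \left(- \frac{96531}{36803}\right) \left(-47\right) = \frac{4536957}{36803}$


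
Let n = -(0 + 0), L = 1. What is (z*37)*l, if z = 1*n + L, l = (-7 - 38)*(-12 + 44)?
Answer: -53280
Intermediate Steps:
l = -1440 (l = -45*32 = -1440)
n = 0 (n = -1*0 = 0)
z = 1 (z = 1*0 + 1 = 0 + 1 = 1)
(z*37)*l = (1*37)*(-1440) = 37*(-1440) = -53280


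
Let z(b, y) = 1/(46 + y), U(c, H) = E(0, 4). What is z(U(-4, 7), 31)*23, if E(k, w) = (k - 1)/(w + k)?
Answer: 23/77 ≈ 0.29870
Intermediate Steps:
E(k, w) = (-1 + k)/(k + w)
U(c, H) = -1/4 (U(c, H) = (-1 + 0)/(0 + 4) = -1/4)
z(U(-4, 7), 31)*23 = 23/(46 + 31) = 23/77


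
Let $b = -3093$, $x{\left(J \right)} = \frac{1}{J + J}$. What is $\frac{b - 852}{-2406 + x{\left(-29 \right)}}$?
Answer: $\frac{228810}{139549} \approx 1.6396$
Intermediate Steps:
$x{\left(J \right)} = \frac{1}{2 J}$
$\frac{b - 852}{-2406 + x{\left(-29 \right)}} = \frac{-3093 - 852}{-2406 + \frac{1}{2 \left(-29\right)}} = - \frac{3945}{-2406 + \frac{1}{2} \left(- \frac{1}{29}\right)} = - \frac{3945}{-2406 - \frac{1}{58}} = - \frac{3945}{- \frac{139549}{58}} = \left(-3945\right) \left(- \frac{58}{139549}\right) = \frac{228810}{139549}$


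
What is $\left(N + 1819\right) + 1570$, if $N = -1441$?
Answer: $1948$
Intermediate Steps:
$\left(N + 1819\right) + 1570 = \left(-1441 + 1819\right) + 1570 = 378 + 1570 = 1948$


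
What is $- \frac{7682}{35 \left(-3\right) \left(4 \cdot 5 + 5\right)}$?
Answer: $\frac{7682}{2625} \approx 2.9265$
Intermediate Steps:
$- \frac{7682}{35 \left(-3\right) \left(4 \cdot 5 + 5\right)} = - \frac{7682}{\left(-105\right) \left(20 + 5\right)} = - \frac{7682}{\left(-105\right) 25} = - \frac{7682}{-2625} = \left(-7682\right) \left(- \frac{1}{2625}\right) = \frac{7682}{2625}$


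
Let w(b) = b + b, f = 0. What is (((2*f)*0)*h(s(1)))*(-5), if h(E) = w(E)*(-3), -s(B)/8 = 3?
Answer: 0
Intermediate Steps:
w(b) = 2*b
s(B) = -24 (s(B) = -8*3 = -24)
h(E) = -6*E (h(E) = (2*E)*(-3) = -6*E)
(((2*f)*0)*h(s(1)))*(-5) = (((2*0)*0)*(-6*(-24)))*(-5) = ((0*0)*144)*(-5) = (0*144)*(-5) = 0*(-5) = 0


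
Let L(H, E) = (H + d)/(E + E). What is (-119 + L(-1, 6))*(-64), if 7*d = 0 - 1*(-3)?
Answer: 160000/21 ≈ 7619.0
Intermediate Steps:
d = 3/7 (d = (0 - 1*(-3))/7 = (0 + 3)/7 = (1/7)*3 = 3/7 ≈ 0.42857)
L(H, E) = (3/7 + H)/(2*E) (L(H, E) = (H + 3/7)/(E + E) = (3/7 + H)/((2*E)) = (3/7 + H)*(1/(2*E)) = (3/7 + H)/(2*E))
(-119 + L(-1, 6))*(-64) = (-119 + (1/14)*(3 + 7*(-1))/6)*(-64) = (-119 + (1/14)*(1/6)*(3 - 7))*(-64) = (-119 + (1/14)*(1/6)*(-4))*(-64) = (-119 - 1/21)*(-64) = -2500/21*(-64) = 160000/21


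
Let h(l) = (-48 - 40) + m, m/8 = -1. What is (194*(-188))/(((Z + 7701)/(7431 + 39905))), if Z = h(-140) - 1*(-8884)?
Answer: -1726438592/16489 ≈ -1.0470e+5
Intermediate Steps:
m = -8 (m = 8*(-1) = -8)
h(l) = -96 (h(l) = (-48 - 40) - 8 = -88 - 8 = -96)
Z = 8788 (Z = -96 - 1*(-8884) = -96 + 8884 = 8788)
(194*(-188))/(((Z + 7701)/(7431 + 39905))) = (194*(-188))/(((8788 + 7701)/(7431 + 39905))) = -36472/(16489/47336) = -36472/(16489*(1/47336)) = -36472/16489/47336 = -36472*47336/16489 = -1726438592/16489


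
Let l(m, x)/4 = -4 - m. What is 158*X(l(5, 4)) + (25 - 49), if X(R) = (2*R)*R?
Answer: 409512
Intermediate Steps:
l(m, x) = -16 - 4*m (l(m, x) = 4*(-4 - m) = -16 - 4*m)
X(R) = 2*R²
158*X(l(5, 4)) + (25 - 49) = 158*(2*(-16 - 4*5)²) + (25 - 49) = 158*(2*(-16 - 20)²) - 24 = 158*(2*(-36)²) - 24 = 158*(2*1296) - 24 = 158*2592 - 24 = 409536 - 24 = 409512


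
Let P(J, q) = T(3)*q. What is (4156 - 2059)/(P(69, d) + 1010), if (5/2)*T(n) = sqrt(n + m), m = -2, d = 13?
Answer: 1165/564 ≈ 2.0656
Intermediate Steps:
T(n) = 2*sqrt(-2 + n)/5 (T(n) = 2*sqrt(n - 2)/5 = 2*sqrt(-2 + n)/5)
P(J, q) = 2*q/5 (P(J, q) = (2*sqrt(-2 + 3)/5)*q = (2*sqrt(1)/5)*q = ((2/5)*1)*q = 2*q/5)
(4156 - 2059)/(P(69, d) + 1010) = (4156 - 2059)/((2/5)*13 + 1010) = 2097/(26/5 + 1010) = 2097/(5076/5) = 2097*(5/5076) = 1165/564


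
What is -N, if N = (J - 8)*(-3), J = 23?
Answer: 45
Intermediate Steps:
N = -45 (N = (23 - 8)*(-3) = 15*(-3) = -45)
-N = -1*(-45) = 45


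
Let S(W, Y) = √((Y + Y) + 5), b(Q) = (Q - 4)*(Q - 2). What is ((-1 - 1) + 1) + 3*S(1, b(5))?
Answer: -1 + 3*√11 ≈ 8.9499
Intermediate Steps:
b(Q) = (-4 + Q)*(-2 + Q)
S(W, Y) = √(5 + 2*Y) (S(W, Y) = √(2*Y + 5) = √(5 + 2*Y))
((-1 - 1) + 1) + 3*S(1, b(5)) = ((-1 - 1) + 1) + 3*√(5 + 2*(8 + 5² - 6*5)) = (-2 + 1) + 3*√(5 + 2*(8 + 25 - 30)) = -1 + 3*√(5 + 2*3) = -1 + 3*√(5 + 6) = -1 + 3*√11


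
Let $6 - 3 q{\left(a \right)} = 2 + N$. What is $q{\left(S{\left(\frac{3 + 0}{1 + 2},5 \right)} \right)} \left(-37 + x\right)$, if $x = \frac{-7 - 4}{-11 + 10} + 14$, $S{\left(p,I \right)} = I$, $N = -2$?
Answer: $-24$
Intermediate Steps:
$q{\left(a \right)} = 2$ ($q{\left(a \right)} = 2 - \frac{2 - 2}{3} = 2 - 0 = 2 + 0 = 2$)
$x = 25$ ($x = - \frac{11}{-1} + 14 = \left(-11\right) \left(-1\right) + 14 = 11 + 14 = 25$)
$q{\left(S{\left(\frac{3 + 0}{1 + 2},5 \right)} \right)} \left(-37 + x\right) = 2 \left(-37 + 25\right) = 2 \left(-12\right) = -24$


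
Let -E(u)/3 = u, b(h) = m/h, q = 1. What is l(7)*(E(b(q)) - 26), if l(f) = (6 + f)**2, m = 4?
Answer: -6422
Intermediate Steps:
b(h) = 4/h
E(u) = -3*u
l(7)*(E(b(q)) - 26) = (6 + 7)**2*(-12/1 - 26) = 13**2*(-12 - 26) = 169*(-3*4 - 26) = 169*(-12 - 26) = 169*(-38) = -6422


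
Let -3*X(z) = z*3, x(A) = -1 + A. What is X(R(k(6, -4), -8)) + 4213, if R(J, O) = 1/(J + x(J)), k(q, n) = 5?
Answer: 37916/9 ≈ 4212.9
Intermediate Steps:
R(J, O) = 1/(-1 + 2*J) (R(J, O) = 1/(J + (-1 + J)) = 1/(-1 + 2*J))
X(z) = -z (X(z) = -z*3/3 = -z)
X(R(k(6, -4), -8)) + 4213 = -1/(-1 + 2*5) + 4213 = -1/(-1 + 10) + 4213 = -1/9 + 4213 = -1*⅑ + 4213 = -⅑ + 4213 = 37916/9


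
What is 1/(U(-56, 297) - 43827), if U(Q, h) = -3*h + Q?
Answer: -1/44774 ≈ -2.2334e-5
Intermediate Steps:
U(Q, h) = Q - 3*h
1/(U(-56, 297) - 43827) = 1/((-56 - 3*297) - 43827) = 1/((-56 - 891) - 43827) = 1/(-947 - 43827) = 1/(-44774) = -1/44774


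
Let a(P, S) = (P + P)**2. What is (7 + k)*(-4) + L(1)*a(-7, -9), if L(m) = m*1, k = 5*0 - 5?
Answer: 188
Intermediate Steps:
a(P, S) = 4*P**2 (a(P, S) = (2*P)**2 = 4*P**2)
k = -5 (k = 0 - 5 = -5)
L(m) = m
(7 + k)*(-4) + L(1)*a(-7, -9) = (7 - 5)*(-4) + 1*(4*(-7)**2) = 2*(-4) + 1*(4*49) = -8 + 1*196 = -8 + 196 = 188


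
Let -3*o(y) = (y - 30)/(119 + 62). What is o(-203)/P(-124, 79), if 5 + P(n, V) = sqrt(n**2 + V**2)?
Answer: 1165/11724456 + 233*sqrt(21617)/11724456 ≈ 0.0030212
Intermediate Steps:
o(y) = 10/181 - y/543 (o(y) = -(y - 30)/(3*(119 + 62)) = -(-30 + y)/(3*181) = -(-30/181 + y/181)/3 = 10/181 - y/543)
P(n, V) = -5 + sqrt(V**2 + n**2) (P(n, V) = -5 + sqrt(n**2 + V**2) = -5 + sqrt(V**2 + n**2))
o(-203)/P(-124, 79) = (10/181 - 1/543*(-203))/(-5 + sqrt(79**2 + (-124)**2)) = (10/181 + 203/543)/(-5 + sqrt(6241 + 15376)) = 233/(543*(-5 + sqrt(21617)))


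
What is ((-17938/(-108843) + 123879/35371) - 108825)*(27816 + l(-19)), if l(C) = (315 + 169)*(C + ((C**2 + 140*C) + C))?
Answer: 22010659597875993960/183327893 ≈ 1.2006e+11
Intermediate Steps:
l(C) = 484*C**2 + 68728*C (l(C) = 484*(C + (C**2 + 141*C)) = 484*(C**2 + 142*C) = 484*C**2 + 68728*C)
((-17938/(-108843) + 123879/35371) - 108825)*(27816 + l(-19)) = ((-17938/(-108843) + 123879/35371) - 108825)*(27816 + 484*(-19)*(142 - 19)) = ((-17938*(-1/108843) + 123879*(1/35371)) - 108825)*(27816 + 484*(-19)*123) = ((17938/108843 + 17697/5053) - 108825)*(27816 - 1131108) = (2016835285/549983679 - 108825)*(-1103292) = -59849957031890/549983679*(-1103292) = 22010659597875993960/183327893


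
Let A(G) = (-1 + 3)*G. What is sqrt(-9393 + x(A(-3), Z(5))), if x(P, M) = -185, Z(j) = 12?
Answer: I*sqrt(9578) ≈ 97.867*I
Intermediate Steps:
A(G) = 2*G
sqrt(-9393 + x(A(-3), Z(5))) = sqrt(-9393 - 185) = sqrt(-9578) = I*sqrt(9578)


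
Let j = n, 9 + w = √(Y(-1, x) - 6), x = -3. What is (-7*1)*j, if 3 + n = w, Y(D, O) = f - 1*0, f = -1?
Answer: 84 - 7*I*√7 ≈ 84.0 - 18.52*I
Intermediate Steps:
Y(D, O) = -1 (Y(D, O) = -1 - 1*0 = -1 + 0 = -1)
w = -9 + I*√7 (w = -9 + √(-1 - 6) = -9 + √(-7) = -9 + I*√7 ≈ -9.0 + 2.6458*I)
n = -12 + I*√7 (n = -3 + (-9 + I*√7) = -12 + I*√7 ≈ -12.0 + 2.6458*I)
j = -12 + I*√7 ≈ -12.0 + 2.6458*I
(-7*1)*j = (-7*1)*(-12 + I*√7) = -7*(-12 + I*√7) = 84 - 7*I*√7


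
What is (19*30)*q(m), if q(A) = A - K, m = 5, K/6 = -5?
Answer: 19950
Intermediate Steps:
K = -30 (K = 6*(-5) = -30)
q(A) = 30 + A (q(A) = A - 1*(-30) = A + 30 = 30 + A)
(19*30)*q(m) = (19*30)*(30 + 5) = 570*35 = 19950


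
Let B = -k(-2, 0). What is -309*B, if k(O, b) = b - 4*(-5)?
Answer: 6180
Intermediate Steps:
k(O, b) = 20 + b (k(O, b) = b + 20 = 20 + b)
B = -20 (B = -(20 + 0) = -1*20 = -20)
-309*B = -309*(-20) = 6180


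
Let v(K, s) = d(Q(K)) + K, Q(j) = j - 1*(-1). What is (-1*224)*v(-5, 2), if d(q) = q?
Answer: 2016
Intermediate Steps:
Q(j) = 1 + j (Q(j) = j + 1 = 1 + j)
v(K, s) = 1 + 2*K (v(K, s) = (1 + K) + K = 1 + 2*K)
(-1*224)*v(-5, 2) = (-1*224)*(1 + 2*(-5)) = -224*(1 - 10) = -224*(-9) = 2016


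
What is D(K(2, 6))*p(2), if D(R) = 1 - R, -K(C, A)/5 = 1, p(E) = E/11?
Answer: 12/11 ≈ 1.0909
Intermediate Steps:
p(E) = E/11 (p(E) = E*(1/11) = E/11)
K(C, A) = -5 (K(C, A) = -5*1 = -5)
D(K(2, 6))*p(2) = (1 - 1*(-5))*((1/11)*2) = (1 + 5)*(2/11) = 6*(2/11) = 12/11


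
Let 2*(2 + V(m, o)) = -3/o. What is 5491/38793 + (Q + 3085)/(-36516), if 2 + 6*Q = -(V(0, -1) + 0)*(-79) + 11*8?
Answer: 107376407/1888753584 ≈ 0.056850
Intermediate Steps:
V(m, o) = -2 - 3/(2*o) (V(m, o) = -2 + (-3/o)/2 = -2 - 3/(2*o))
Q = 31/4 (Q = -⅓ + (-((-2 - 3/2/(-1)) + 0)*(-79) + 11*8)/6 = -⅓ + (-((-2 - 3/2*(-1)) + 0)*(-79) + 88)/6 = -⅓ + (-((-2 + 3/2) + 0)*(-79) + 88)/6 = -⅓ + (-(-½ + 0)*(-79) + 88)/6 = -⅓ + (-1*(-½)*(-79) + 88)/6 = -⅓ + ((½)*(-79) + 88)/6 = -⅓ + (-79/2 + 88)/6 = -⅓ + (⅙)*(97/2) = -⅓ + 97/12 = 31/4 ≈ 7.7500)
5491/38793 + (Q + 3085)/(-36516) = 5491/38793 + (31/4 + 3085)/(-36516) = 5491*(1/38793) + (12371/4)*(-1/36516) = 5491/38793 - 12371/146064 = 107376407/1888753584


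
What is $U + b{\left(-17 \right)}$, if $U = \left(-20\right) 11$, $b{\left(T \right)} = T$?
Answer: $-237$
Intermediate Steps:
$U = -220$
$U + b{\left(-17 \right)} = -220 - 17 = -237$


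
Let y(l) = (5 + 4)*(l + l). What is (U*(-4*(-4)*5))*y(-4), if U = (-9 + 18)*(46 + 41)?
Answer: -4510080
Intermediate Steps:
y(l) = 18*l (y(l) = 9*(2*l) = 18*l)
U = 783 (U = 9*87 = 783)
(U*(-4*(-4)*5))*y(-4) = (783*(-4*(-4)*5))*(18*(-4)) = (783*(16*5))*(-72) = (783*80)*(-72) = 62640*(-72) = -4510080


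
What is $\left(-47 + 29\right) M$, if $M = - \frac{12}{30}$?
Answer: $\frac{36}{5} \approx 7.2$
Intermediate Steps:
$M = - \frac{2}{5}$ ($M = \left(-12\right) \frac{1}{30} = - \frac{2}{5} \approx -0.4$)
$\left(-47 + 29\right) M = \left(-47 + 29\right) \left(- \frac{2}{5}\right) = \left(-18\right) \left(- \frac{2}{5}\right) = \frac{36}{5}$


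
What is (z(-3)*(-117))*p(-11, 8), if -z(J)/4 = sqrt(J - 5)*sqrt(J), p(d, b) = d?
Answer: 10296*sqrt(6) ≈ 25220.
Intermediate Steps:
z(J) = -4*sqrt(J)*sqrt(-5 + J) (z(J) = -4*sqrt(J - 5)*sqrt(J) = -4*sqrt(-5 + J)*sqrt(J) = -4*sqrt(J)*sqrt(-5 + J))
(z(-3)*(-117))*p(-11, 8) = (-4*sqrt(-3)*sqrt(-5 - 3)*(-117))*(-11) = (-4*I*sqrt(3)*sqrt(-8)*(-117))*(-11) = (-4*I*sqrt(3)*2*I*sqrt(2)*(-117))*(-11) = ((8*sqrt(6))*(-117))*(-11) = -936*sqrt(6)*(-11) = 10296*sqrt(6)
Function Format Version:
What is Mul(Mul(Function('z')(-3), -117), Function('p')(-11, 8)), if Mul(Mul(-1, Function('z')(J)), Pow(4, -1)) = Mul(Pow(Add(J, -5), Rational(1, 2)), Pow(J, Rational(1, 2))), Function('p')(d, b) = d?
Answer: Mul(10296, Pow(6, Rational(1, 2))) ≈ 25220.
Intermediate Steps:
Function('z')(J) = Mul(-4, Pow(J, Rational(1, 2)), Pow(Add(-5, J), Rational(1, 2))) (Function('z')(J) = Mul(-4, Mul(Pow(Add(J, -5), Rational(1, 2)), Pow(J, Rational(1, 2)))) = Mul(-4, Mul(Pow(Add(-5, J), Rational(1, 2)), Pow(J, Rational(1, 2)))) = Mul(-4, Mul(Pow(J, Rational(1, 2)), Pow(Add(-5, J), Rational(1, 2)))) = Mul(-4, Pow(J, Rational(1, 2)), Pow(Add(-5, J), Rational(1, 2))))
Mul(Mul(Function('z')(-3), -117), Function('p')(-11, 8)) = Mul(Mul(Mul(-4, Pow(-3, Rational(1, 2)), Pow(Add(-5, -3), Rational(1, 2))), -117), -11) = Mul(Mul(Mul(-4, Mul(I, Pow(3, Rational(1, 2))), Pow(-8, Rational(1, 2))), -117), -11) = Mul(Mul(Mul(-4, Mul(I, Pow(3, Rational(1, 2))), Mul(2, I, Pow(2, Rational(1, 2)))), -117), -11) = Mul(Mul(Mul(8, Pow(6, Rational(1, 2))), -117), -11) = Mul(Mul(-936, Pow(6, Rational(1, 2))), -11) = Mul(10296, Pow(6, Rational(1, 2)))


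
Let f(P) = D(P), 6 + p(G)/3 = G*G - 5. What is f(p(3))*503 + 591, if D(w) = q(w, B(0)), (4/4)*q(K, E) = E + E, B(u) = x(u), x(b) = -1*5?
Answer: -4439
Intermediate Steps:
x(b) = -5
B(u) = -5
p(G) = -33 + 3*G² (p(G) = -18 + 3*(G*G - 5) = -18 + 3*(G² - 5) = -18 + 3*(-5 + G²) = -18 + (-15 + 3*G²) = -33 + 3*G²)
q(K, E) = 2*E (q(K, E) = E + E = 2*E)
D(w) = -10 (D(w) = 2*(-5) = -10)
f(P) = -10
f(p(3))*503 + 591 = -10*503 + 591 = -5030 + 591 = -4439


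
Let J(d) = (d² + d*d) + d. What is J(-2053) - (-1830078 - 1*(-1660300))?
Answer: 8597343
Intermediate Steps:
J(d) = d + 2*d² (J(d) = (d² + d²) + d = 2*d² + d = d + 2*d²)
J(-2053) - (-1830078 - 1*(-1660300)) = -2053*(1 + 2*(-2053)) - (-1830078 - 1*(-1660300)) = -2053*(1 - 4106) - (-1830078 + 1660300) = -2053*(-4105) - 1*(-169778) = 8427565 + 169778 = 8597343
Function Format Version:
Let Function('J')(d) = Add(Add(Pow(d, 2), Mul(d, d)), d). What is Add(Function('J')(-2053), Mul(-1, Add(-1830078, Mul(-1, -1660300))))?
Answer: 8597343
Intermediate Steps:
Function('J')(d) = Add(d, Mul(2, Pow(d, 2))) (Function('J')(d) = Add(Add(Pow(d, 2), Pow(d, 2)), d) = Add(Mul(2, Pow(d, 2)), d) = Add(d, Mul(2, Pow(d, 2))))
Add(Function('J')(-2053), Mul(-1, Add(-1830078, Mul(-1, -1660300)))) = Add(Mul(-2053, Add(1, Mul(2, -2053))), Mul(-1, Add(-1830078, Mul(-1, -1660300)))) = Add(Mul(-2053, Add(1, -4106)), Mul(-1, Add(-1830078, 1660300))) = Add(Mul(-2053, -4105), Mul(-1, -169778)) = Add(8427565, 169778) = 8597343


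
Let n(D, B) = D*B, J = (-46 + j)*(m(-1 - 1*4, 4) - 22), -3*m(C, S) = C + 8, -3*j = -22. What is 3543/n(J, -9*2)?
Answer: -1181/5336 ≈ -0.22133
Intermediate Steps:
j = 22/3 (j = -1/3*(-22) = 22/3 ≈ 7.3333)
m(C, S) = -8/3 - C/3 (m(C, S) = -(C + 8)/3 = -(8 + C)/3 = -8/3 - C/3)
J = 2668/3 (J = (-46 + 22/3)*((-8/3 - (-1 - 1*4)/3) - 22) = -116*((-8/3 - (-1 - 4)/3) - 22)/3 = -116*((-8/3 - 1/3*(-5)) - 22)/3 = -116*((-8/3 + 5/3) - 22)/3 = -116*(-1 - 22)/3 = -116/3*(-23) = 2668/3 ≈ 889.33)
n(D, B) = B*D
3543/n(J, -9*2) = 3543/((-9*2*(2668/3))) = 3543/((-18*2668/3)) = 3543/(-16008) = 3543*(-1/16008) = -1181/5336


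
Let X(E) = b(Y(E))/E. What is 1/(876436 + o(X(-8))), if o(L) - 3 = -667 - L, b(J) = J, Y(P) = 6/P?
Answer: 32/28024701 ≈ 1.1419e-6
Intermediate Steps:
X(E) = 6/E² (X(E) = (6/E)/E = 6/E²)
o(L) = -664 - L (o(L) = 3 + (-667 - L) = -664 - L)
1/(876436 + o(X(-8))) = 1/(876436 + (-664 - 6/(-8)²)) = 1/(876436 + (-664 - 6/64)) = 1/(876436 + (-664 - 1*3/32)) = 1/(876436 + (-664 - 3/32)) = 1/(876436 - 21251/32) = 1/(28024701/32) = 32/28024701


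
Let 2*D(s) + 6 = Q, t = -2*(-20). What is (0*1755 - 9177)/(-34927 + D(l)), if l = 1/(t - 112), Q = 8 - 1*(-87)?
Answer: 6118/23255 ≈ 0.26308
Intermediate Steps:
t = 40
Q = 95 (Q = 8 + 87 = 95)
l = -1/72 (l = 1/(40 - 112) = 1/(-72) = -1/72 ≈ -0.013889)
D(s) = 89/2 (D(s) = -3 + (1/2)*95 = -3 + 95/2 = 89/2)
(0*1755 - 9177)/(-34927 + D(l)) = (0*1755 - 9177)/(-34927 + 89/2) = (0 - 9177)/(-69765/2) = -9177*(-2/69765) = 6118/23255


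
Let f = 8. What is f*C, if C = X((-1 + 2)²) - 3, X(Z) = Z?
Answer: -16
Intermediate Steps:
C = -2 (C = (-1 + 2)² - 3 = 1² - 3 = 1 - 3 = -2)
f*C = 8*(-2) = -16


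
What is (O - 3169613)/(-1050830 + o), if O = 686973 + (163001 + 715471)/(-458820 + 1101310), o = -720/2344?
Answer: 58419456884063/24727294183400 ≈ 2.3625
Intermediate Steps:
o = -90/293 (o = -720*1/2344 = -90/293 ≈ -0.30717)
O = 220687080621/321245 (O = 686973 + 878472/642490 = 686973 + 878472*(1/642490) = 686973 + 439236/321245 = 220687080621/321245 ≈ 6.8697e+5)
(O - 3169613)/(-1050830 + o) = (220687080621/321245 - 3169613)/(-1050830 - 90/293) = -797535247564/(321245*(-307893280/293)) = -797535247564/321245*(-293/307893280) = 58419456884063/24727294183400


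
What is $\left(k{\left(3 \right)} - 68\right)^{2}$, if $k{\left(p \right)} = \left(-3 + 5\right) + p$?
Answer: $3969$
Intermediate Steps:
$k{\left(p \right)} = 2 + p$
$\left(k{\left(3 \right)} - 68\right)^{2} = \left(\left(2 + 3\right) - 68\right)^{2} = \left(5 - 68\right)^{2} = \left(-63\right)^{2} = 3969$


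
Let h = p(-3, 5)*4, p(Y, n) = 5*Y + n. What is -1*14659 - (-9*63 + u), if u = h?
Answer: -14052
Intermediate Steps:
p(Y, n) = n + 5*Y
h = -40 (h = (5 + 5*(-3))*4 = (5 - 15)*4 = -10*4 = -40)
u = -40
-1*14659 - (-9*63 + u) = -1*14659 - (-9*63 - 40) = -14659 - (-567 - 40) = -14659 - 1*(-607) = -14659 + 607 = -14052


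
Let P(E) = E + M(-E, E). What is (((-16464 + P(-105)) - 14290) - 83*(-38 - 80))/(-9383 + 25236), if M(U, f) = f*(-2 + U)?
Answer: -31880/15853 ≈ -2.0110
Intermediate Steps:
P(E) = E + E*(-2 - E)
(((-16464 + P(-105)) - 14290) - 83*(-38 - 80))/(-9383 + 25236) = (((-16464 - 105*(-1 - 1*(-105))) - 14290) - 83*(-38 - 80))/(-9383 + 25236) = (((-16464 - 105*(-1 + 105)) - 14290) - 83*(-118))/15853 = (((-16464 - 105*104) - 14290) + 9794)*(1/15853) = (((-16464 - 10920) - 14290) + 9794)*(1/15853) = ((-27384 - 14290) + 9794)*(1/15853) = (-41674 + 9794)*(1/15853) = -31880*1/15853 = -31880/15853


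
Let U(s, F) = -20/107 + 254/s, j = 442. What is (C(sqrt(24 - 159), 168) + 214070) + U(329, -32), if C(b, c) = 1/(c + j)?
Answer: 4596915388083/21473830 ≈ 2.1407e+5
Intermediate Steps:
C(b, c) = 1/(442 + c) (C(b, c) = 1/(c + 442) = 1/(442 + c))
U(s, F) = -20/107 + 254/s (U(s, F) = -20*1/107 + 254/s = -20/107 + 254/s)
(C(sqrt(24 - 159), 168) + 214070) + U(329, -32) = (1/(442 + 168) + 214070) + (-20/107 + 254/329) = (1/610 + 214070) + (-20/107 + 254*(1/329)) = (1/610 + 214070) + (-20/107 + 254/329) = 130582701/610 + 20598/35203 = 4596915388083/21473830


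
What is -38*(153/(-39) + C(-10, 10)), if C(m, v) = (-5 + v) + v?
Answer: -5472/13 ≈ -420.92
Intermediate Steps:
C(m, v) = -5 + 2*v
-38*(153/(-39) + C(-10, 10)) = -38*(153/(-39) + (-5 + 2*10)) = -38*(153*(-1/39) + (-5 + 20)) = -38*(-51/13 + 15) = -38*144/13 = -5472/13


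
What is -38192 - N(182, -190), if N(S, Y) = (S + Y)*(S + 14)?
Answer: -36624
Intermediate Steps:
N(S, Y) = (14 + S)*(S + Y) (N(S, Y) = (S + Y)*(14 + S) = (14 + S)*(S + Y))
-38192 - N(182, -190) = -38192 - (182² + 14*182 + 14*(-190) + 182*(-190)) = -38192 - (33124 + 2548 - 2660 - 34580) = -38192 - 1*(-1568) = -38192 + 1568 = -36624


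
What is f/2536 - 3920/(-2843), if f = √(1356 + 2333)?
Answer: 3920/2843 + √3689/2536 ≈ 1.4028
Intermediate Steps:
f = √3689 ≈ 60.737
f/2536 - 3920/(-2843) = √3689/2536 - 3920/(-2843) = √3689*(1/2536) - 3920*(-1/2843) = √3689/2536 + 3920/2843 = 3920/2843 + √3689/2536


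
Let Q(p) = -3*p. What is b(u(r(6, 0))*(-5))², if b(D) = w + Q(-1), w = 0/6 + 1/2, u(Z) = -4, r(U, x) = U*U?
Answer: 49/4 ≈ 12.250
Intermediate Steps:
r(U, x) = U²
w = ½ (w = 0*(⅙) + 1*(½) = 0 + ½ = ½ ≈ 0.50000)
b(D) = 7/2 (b(D) = ½ - 3*(-1) = ½ + 3 = 7/2)
b(u(r(6, 0))*(-5))² = (7/2)² = 49/4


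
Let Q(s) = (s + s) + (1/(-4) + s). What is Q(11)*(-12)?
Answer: -393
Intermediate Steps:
Q(s) = -¼ + 3*s (Q(s) = 2*s + (-¼ + s) = -¼ + 3*s)
Q(11)*(-12) = (-¼ + 3*11)*(-12) = (-¼ + 33)*(-12) = (131/4)*(-12) = -393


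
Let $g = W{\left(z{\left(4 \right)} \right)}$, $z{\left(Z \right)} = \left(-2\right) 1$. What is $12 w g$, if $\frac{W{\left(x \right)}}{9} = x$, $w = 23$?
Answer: $-4968$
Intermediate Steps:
$z{\left(Z \right)} = -2$
$W{\left(x \right)} = 9 x$
$g = -18$ ($g = 9 \left(-2\right) = -18$)
$12 w g = 12 \cdot 23 \left(-18\right) = 276 \left(-18\right) = -4968$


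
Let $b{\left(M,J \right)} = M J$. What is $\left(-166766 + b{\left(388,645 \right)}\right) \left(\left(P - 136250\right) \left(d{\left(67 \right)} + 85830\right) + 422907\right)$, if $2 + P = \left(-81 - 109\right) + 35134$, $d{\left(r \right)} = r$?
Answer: $-726533926029286$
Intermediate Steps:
$b{\left(M,J \right)} = J M$
$P = 34942$ ($P = -2 + \left(\left(-81 - 109\right) + 35134\right) = -2 + \left(-190 + 35134\right) = -2 + 34944 = 34942$)
$\left(-166766 + b{\left(388,645 \right)}\right) \left(\left(P - 136250\right) \left(d{\left(67 \right)} + 85830\right) + 422907\right) = \left(-166766 + 645 \cdot 388\right) \left(\left(34942 - 136250\right) \left(67 + 85830\right) + 422907\right) = \left(-166766 + 250260\right) \left(\left(-101308\right) 85897 + 422907\right) = 83494 \left(-8702053276 + 422907\right) = 83494 \left(-8701630369\right) = -726533926029286$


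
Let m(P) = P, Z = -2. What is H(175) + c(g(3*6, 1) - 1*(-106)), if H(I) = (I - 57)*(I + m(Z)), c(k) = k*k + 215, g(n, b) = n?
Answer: 36005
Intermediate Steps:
c(k) = 215 + k² (c(k) = k² + 215 = 215 + k²)
H(I) = (-57 + I)*(-2 + I) (H(I) = (I - 57)*(I - 2) = (-57 + I)*(-2 + I))
H(175) + c(g(3*6, 1) - 1*(-106)) = (114 + 175² - 59*175) + (215 + (3*6 - 1*(-106))²) = (114 + 30625 - 10325) + (215 + (18 + 106)²) = 20414 + (215 + 124²) = 20414 + (215 + 15376) = 20414 + 15591 = 36005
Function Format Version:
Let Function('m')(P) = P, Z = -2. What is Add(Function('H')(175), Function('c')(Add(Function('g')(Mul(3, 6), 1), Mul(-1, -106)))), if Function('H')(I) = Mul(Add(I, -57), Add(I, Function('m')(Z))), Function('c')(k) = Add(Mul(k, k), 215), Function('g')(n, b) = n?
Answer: 36005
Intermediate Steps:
Function('c')(k) = Add(215, Pow(k, 2)) (Function('c')(k) = Add(Pow(k, 2), 215) = Add(215, Pow(k, 2)))
Function('H')(I) = Mul(Add(-57, I), Add(-2, I)) (Function('H')(I) = Mul(Add(I, -57), Add(I, -2)) = Mul(Add(-57, I), Add(-2, I)))
Add(Function('H')(175), Function('c')(Add(Function('g')(Mul(3, 6), 1), Mul(-1, -106)))) = Add(Add(114, Pow(175, 2), Mul(-59, 175)), Add(215, Pow(Add(Mul(3, 6), Mul(-1, -106)), 2))) = Add(Add(114, 30625, -10325), Add(215, Pow(Add(18, 106), 2))) = Add(20414, Add(215, Pow(124, 2))) = Add(20414, Add(215, 15376)) = Add(20414, 15591) = 36005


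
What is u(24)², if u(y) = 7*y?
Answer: 28224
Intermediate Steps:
u(24)² = (7*24)² = 168² = 28224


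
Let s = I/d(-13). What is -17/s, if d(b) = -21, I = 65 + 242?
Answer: 357/307 ≈ 1.1629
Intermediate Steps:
I = 307
s = -307/21 (s = 307/(-21) = 307*(-1/21) = -307/21 ≈ -14.619)
-17/s = -17/(-307/21) = -17*(-21/307) = 357/307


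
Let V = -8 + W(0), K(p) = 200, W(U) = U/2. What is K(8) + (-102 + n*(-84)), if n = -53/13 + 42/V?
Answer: 11459/13 ≈ 881.46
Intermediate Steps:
W(U) = U/2 (W(U) = U*(½) = U/2)
V = -8 (V = -8 + (½)*0 = -8 + 0 = -8)
n = -485/52 (n = -53/13 + 42/(-8) = -53*1/13 + 42*(-⅛) = -53/13 - 21/4 = -485/52 ≈ -9.3269)
K(8) + (-102 + n*(-84)) = 200 + (-102 - 485/52*(-84)) = 200 + (-102 + 10185/13) = 200 + 8859/13 = 11459/13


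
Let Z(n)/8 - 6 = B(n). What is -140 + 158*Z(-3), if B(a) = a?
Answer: 3652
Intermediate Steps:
Z(n) = 48 + 8*n
-140 + 158*Z(-3) = -140 + 158*(48 + 8*(-3)) = -140 + 158*(48 - 24) = -140 + 158*24 = -140 + 3792 = 3652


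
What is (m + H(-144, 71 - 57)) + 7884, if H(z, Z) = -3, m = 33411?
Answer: 41292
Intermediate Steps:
(m + H(-144, 71 - 57)) + 7884 = (33411 - 3) + 7884 = 33408 + 7884 = 41292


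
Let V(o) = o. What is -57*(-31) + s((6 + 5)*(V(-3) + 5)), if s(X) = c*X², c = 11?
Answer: 7091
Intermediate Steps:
s(X) = 11*X²
-57*(-31) + s((6 + 5)*(V(-3) + 5)) = -57*(-31) + 11*((6 + 5)*(-3 + 5))² = 1767 + 11*(11*2)² = 1767 + 11*22² = 1767 + 11*484 = 1767 + 5324 = 7091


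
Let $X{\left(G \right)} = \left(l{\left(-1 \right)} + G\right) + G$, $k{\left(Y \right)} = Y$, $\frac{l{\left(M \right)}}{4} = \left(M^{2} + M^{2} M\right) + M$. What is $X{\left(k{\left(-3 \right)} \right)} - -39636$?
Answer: $39626$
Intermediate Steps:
$l{\left(M \right)} = 4 M + 4 M^{2} + 4 M^{3}$ ($l{\left(M \right)} = 4 \left(\left(M^{2} + M^{2} M\right) + M\right) = 4 \left(\left(M^{2} + M^{3}\right) + M\right) = 4 \left(M + M^{2} + M^{3}\right) = 4 M + 4 M^{2} + 4 M^{3}$)
$X{\left(G \right)} = -4 + 2 G$ ($X{\left(G \right)} = \left(4 \left(-1\right) \left(1 - 1 + \left(-1\right)^{2}\right) + G\right) + G = \left(4 \left(-1\right) \left(1 - 1 + 1\right) + G\right) + G = \left(4 \left(-1\right) 1 + G\right) + G = \left(-4 + G\right) + G = -4 + 2 G$)
$X{\left(k{\left(-3 \right)} \right)} - -39636 = \left(-4 + 2 \left(-3\right)\right) - -39636 = \left(-4 - 6\right) + 39636 = -10 + 39636 = 39626$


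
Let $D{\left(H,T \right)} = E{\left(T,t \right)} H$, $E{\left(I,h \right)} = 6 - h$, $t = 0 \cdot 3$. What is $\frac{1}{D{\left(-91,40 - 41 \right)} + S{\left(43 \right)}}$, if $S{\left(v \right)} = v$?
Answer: $- \frac{1}{503} \approx -0.0019881$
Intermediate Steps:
$t = 0$
$D{\left(H,T \right)} = 6 H$ ($D{\left(H,T \right)} = \left(6 - 0\right) H = \left(6 + 0\right) H = 6 H$)
$\frac{1}{D{\left(-91,40 - 41 \right)} + S{\left(43 \right)}} = \frac{1}{6 \left(-91\right) + 43} = \frac{1}{-546 + 43} = \frac{1}{-503} = - \frac{1}{503}$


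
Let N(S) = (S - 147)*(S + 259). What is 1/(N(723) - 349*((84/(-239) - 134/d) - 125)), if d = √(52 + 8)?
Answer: 522125634315/318141510338361446 - 1335660343*√15/318141510338361446 ≈ 1.6249e-6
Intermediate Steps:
d = 2*√15 (d = √60 = 2*√15 ≈ 7.7460)
N(S) = (-147 + S)*(259 + S)
1/(N(723) - 349*((84/(-239) - 134/d) - 125)) = 1/((-38073 + 723² + 112*723) - 349*((84/(-239) - 134*√15/30) - 125)) = 1/((-38073 + 522729 + 80976) - 349*((84*(-1/239) - 67*√15/15) - 125)) = 1/(565632 - 349*((-84/239 - 67*√15/15) - 125)) = 1/(565632 - 349*(-29959/239 - 67*√15/15)) = 1/(565632 + (10455691/239 + 23383*√15/15)) = 1/(145641739/239 + 23383*√15/15)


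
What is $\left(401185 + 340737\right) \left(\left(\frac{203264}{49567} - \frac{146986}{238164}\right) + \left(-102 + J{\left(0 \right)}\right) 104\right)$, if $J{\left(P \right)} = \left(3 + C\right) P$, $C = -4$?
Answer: $- \frac{23219767934503455835}{2951268747} \approx -7.8677 \cdot 10^{9}$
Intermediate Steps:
$J{\left(P \right)} = - P$ ($J{\left(P \right)} = \left(3 - 4\right) P = - P$)
$\left(401185 + 340737\right) \left(\left(\frac{203264}{49567} - \frac{146986}{238164}\right) + \left(-102 + J{\left(0 \right)}\right) 104\right) = \left(401185 + 340737\right) \left(\left(\frac{203264}{49567} - \frac{146986}{238164}\right) + \left(-102 - 0\right) 104\right) = 741922 \left(\left(203264 \cdot \frac{1}{49567} - \frac{73493}{119082}\right) + \left(-102 + 0\right) 104\right) = 741922 \left(\left(\frac{203264}{49567} - \frac{73493}{119082}\right) - 10608\right) = 741922 \left(\frac{20562256117}{5902537494} - 10608\right) = 741922 \left(- \frac{62593555480235}{5902537494}\right) = - \frac{23219767934503455835}{2951268747}$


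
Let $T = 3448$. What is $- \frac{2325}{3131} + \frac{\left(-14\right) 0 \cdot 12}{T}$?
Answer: $- \frac{75}{101} \approx -0.74257$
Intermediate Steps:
$- \frac{2325}{3131} + \frac{\left(-14\right) 0 \cdot 12}{T} = - \frac{2325}{3131} + \frac{\left(-14\right) 0 \cdot 12}{3448} = \left(-2325\right) \frac{1}{3131} + 0 \cdot 12 \cdot \frac{1}{3448} = - \frac{75}{101} + 0 \cdot \frac{1}{3448} = - \frac{75}{101} + 0 = - \frac{75}{101}$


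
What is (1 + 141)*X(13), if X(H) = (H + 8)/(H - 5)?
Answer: 1491/4 ≈ 372.75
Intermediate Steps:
X(H) = (8 + H)/(-5 + H)
(1 + 141)*X(13) = (1 + 141)*((8 + 13)/(-5 + 13)) = 142*(21/8) = 1491/4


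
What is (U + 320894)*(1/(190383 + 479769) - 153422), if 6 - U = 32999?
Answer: -9866948843743281/223384 ≈ -4.4170e+10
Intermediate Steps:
U = -32993 (U = 6 - 1*32999 = 6 - 32999 = -32993)
(U + 320894)*(1/(190383 + 479769) - 153422) = (-32993 + 320894)*(1/(190383 + 479769) - 153422) = 287901*(1/670152 - 153422) = 287901*(-102816060143/670152) = -9866948843743281/223384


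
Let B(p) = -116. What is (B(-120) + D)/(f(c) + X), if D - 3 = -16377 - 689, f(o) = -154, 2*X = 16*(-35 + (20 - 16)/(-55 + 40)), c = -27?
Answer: 257685/6542 ≈ 39.389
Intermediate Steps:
X = -4232/15 (X = (16*(-35 + (20 - 16)/(-55 + 40)))/2 = (16*(-35 + 4/(-15)))/2 = (16*(-35 + 4*(-1/15)))/2 = (16*(-35 - 4/15))/2 = (16*(-529/15))/2 = (½)*(-8464/15) = -4232/15 ≈ -282.13)
D = -17063 (D = 3 + (-16377 - 689) = 3 - 17066 = -17063)
(B(-120) + D)/(f(c) + X) = (-116 - 17063)/(-154 - 4232/15) = -17179/(-6542/15) = -17179*(-15/6542) = 257685/6542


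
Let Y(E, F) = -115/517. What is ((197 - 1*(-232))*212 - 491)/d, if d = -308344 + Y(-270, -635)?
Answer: -46766269/159413963 ≈ -0.29336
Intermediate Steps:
Y(E, F) = -115/517 (Y(E, F) = -115*1/517 = -115/517)
d = -159413963/517 (d = -308344 - 115/517 = -159413963/517 ≈ -3.0834e+5)
((197 - 1*(-232))*212 - 491)/d = ((197 - 1*(-232))*212 - 491)/(-159413963/517) = ((197 + 232)*212 - 491)*(-517/159413963) = (429*212 - 491)*(-517/159413963) = (90948 - 491)*(-517/159413963) = 90457*(-517/159413963) = -46766269/159413963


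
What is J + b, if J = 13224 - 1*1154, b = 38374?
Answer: 50444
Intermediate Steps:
J = 12070 (J = 13224 - 1154 = 12070)
J + b = 12070 + 38374 = 50444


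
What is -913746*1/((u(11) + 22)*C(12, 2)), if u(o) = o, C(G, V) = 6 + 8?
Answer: -152291/77 ≈ -1977.8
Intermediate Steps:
C(G, V) = 14
-913746*1/((u(11) + 22)*C(12, 2)) = -913746*1/(14*(11 + 22)) = -913746/(33*14) = -913746/462 = -913746*1/462 = -152291/77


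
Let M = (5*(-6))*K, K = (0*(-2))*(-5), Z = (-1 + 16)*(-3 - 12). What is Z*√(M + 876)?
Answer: -450*√219 ≈ -6659.4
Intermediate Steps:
Z = -225 (Z = 15*(-15) = -225)
K = 0 (K = 0*(-5) = 0)
M = 0 (M = (5*(-6))*0 = -30*0 = 0)
Z*√(M + 876) = -225*√(0 + 876) = -450*√219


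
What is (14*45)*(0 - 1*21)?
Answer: -13230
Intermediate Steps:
(14*45)*(0 - 1*21) = 630*(0 - 21) = 630*(-21) = -13230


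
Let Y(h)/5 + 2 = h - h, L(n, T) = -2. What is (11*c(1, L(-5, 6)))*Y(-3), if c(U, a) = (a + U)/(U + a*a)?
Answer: 22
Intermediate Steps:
c(U, a) = (U + a)/(U + a²)
Y(h) = -10 (Y(h) = -10 + 5*(h - h) = -10 + 5*0 = -10 + 0 = -10)
(11*c(1, L(-5, 6)))*Y(-3) = (11*((1 - 2)/(1 + (-2)²)))*(-10) = (11*(-1/(1 + 4)))*(-10) = (11*(-1/5))*(-10) = (11*((⅕)*(-1)))*(-10) = (11*(-⅕))*(-10) = -11/5*(-10) = 22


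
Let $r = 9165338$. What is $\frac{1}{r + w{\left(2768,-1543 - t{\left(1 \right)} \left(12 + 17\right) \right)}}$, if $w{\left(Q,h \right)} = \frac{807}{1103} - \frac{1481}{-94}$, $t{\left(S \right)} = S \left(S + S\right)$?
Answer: $\frac{103682}{950282283917} \approx 1.0911 \cdot 10^{-7}$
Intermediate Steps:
$t{\left(S \right)} = 2 S^{2}$ ($t{\left(S \right)} = S 2 S = 2 S^{2}$)
$w{\left(Q,h \right)} = \frac{1709401}{103682}$ ($w{\left(Q,h \right)} = 807 \cdot \frac{1}{1103} - - \frac{1481}{94} = \frac{807}{1103} + \frac{1481}{94} = \frac{1709401}{103682}$)
$\frac{1}{r + w{\left(2768,-1543 - t{\left(1 \right)} \left(12 + 17\right) \right)}} = \frac{1}{9165338 + \frac{1709401}{103682}} = \frac{1}{\frac{950282283917}{103682}} = \frac{103682}{950282283917}$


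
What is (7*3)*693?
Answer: 14553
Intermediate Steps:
(7*3)*693 = 21*693 = 14553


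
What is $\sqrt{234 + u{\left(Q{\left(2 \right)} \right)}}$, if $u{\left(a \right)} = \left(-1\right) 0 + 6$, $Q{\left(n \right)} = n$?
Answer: $4 \sqrt{15} \approx 15.492$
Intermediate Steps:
$u{\left(a \right)} = 6$ ($u{\left(a \right)} = 0 + 6 = 6$)
$\sqrt{234 + u{\left(Q{\left(2 \right)} \right)}} = \sqrt{234 + 6} = \sqrt{240} = 4 \sqrt{15}$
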